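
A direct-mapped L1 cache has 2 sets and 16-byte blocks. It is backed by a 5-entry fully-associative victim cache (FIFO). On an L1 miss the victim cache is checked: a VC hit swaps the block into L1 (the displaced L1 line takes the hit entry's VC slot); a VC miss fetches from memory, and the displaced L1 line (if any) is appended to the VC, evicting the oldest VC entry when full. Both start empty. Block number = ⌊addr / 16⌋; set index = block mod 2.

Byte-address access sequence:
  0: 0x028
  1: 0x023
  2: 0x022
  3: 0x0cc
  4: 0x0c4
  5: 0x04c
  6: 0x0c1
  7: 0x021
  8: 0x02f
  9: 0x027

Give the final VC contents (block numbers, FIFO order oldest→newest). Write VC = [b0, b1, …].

VC = [12, 4]

#0 0x28→b2/s0 MISS; vc=[]
#1 0x23→b2/s0 L1-HIT; vc=[]
#2 0x22→b2/s0 L1-HIT; vc=[]
#3 0xcc→b12/s0 MISS; vc=[2]
#4 0xc4→b12/s0 L1-HIT; vc=[2]
#5 0x4c→b4/s0 MISS; vc=[2,12]
#6 0xc1→b12/s0 VC-HIT; vc=[2,4]
#7 0x21→b2/s0 VC-HIT; vc=[12,4]
#8 0x2f→b2/s0 L1-HIT; vc=[12,4]
#9 0x27→b2/s0 L1-HIT; vc=[12,4]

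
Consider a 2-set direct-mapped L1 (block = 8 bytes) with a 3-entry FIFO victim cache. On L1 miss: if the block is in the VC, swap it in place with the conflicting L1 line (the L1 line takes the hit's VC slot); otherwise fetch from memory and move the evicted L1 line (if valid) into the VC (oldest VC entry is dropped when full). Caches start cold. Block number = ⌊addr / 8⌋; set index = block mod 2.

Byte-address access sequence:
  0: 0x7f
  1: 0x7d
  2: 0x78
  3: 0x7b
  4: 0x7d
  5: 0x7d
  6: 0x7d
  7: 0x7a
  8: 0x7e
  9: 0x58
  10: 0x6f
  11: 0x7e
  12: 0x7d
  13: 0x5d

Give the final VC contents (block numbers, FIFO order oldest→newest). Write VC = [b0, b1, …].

VC = [13, 15]

#0 0x7f→b15/s1 MISS; vc=[]
#1 0x7d→b15/s1 L1-HIT; vc=[]
#2 0x78→b15/s1 L1-HIT; vc=[]
#3 0x7b→b15/s1 L1-HIT; vc=[]
#4 0x7d→b15/s1 L1-HIT; vc=[]
#5 0x7d→b15/s1 L1-HIT; vc=[]
#6 0x7d→b15/s1 L1-HIT; vc=[]
#7 0x7a→b15/s1 L1-HIT; vc=[]
#8 0x7e→b15/s1 L1-HIT; vc=[]
#9 0x58→b11/s1 MISS; vc=[15]
#10 0x6f→b13/s1 MISS; vc=[15,11]
#11 0x7e→b15/s1 VC-HIT; vc=[13,11]
#12 0x7d→b15/s1 L1-HIT; vc=[13,11]
#13 0x5d→b11/s1 VC-HIT; vc=[13,15]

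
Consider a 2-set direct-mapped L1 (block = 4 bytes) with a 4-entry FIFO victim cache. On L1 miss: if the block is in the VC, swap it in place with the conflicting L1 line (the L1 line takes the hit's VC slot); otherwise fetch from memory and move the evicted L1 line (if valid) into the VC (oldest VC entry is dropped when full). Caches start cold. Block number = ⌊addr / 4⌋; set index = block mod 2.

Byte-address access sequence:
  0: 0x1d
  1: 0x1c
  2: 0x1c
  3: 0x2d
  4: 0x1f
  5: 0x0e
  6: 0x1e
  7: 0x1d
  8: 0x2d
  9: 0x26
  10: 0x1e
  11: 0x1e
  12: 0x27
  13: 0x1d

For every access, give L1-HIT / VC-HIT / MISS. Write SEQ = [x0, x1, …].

0: 0x1d (blk 7, set 1) → MISS  vc=[]
1: 0x1c (blk 7, set 1) → L1-HIT  vc=[]
2: 0x1c (blk 7, set 1) → L1-HIT  vc=[]
3: 0x2d (blk 11, set 1) → MISS  vc=[7]
4: 0x1f (blk 7, set 1) → VC-HIT  vc=[11]
5: 0xe (blk 3, set 1) → MISS  vc=[11, 7]
6: 0x1e (blk 7, set 1) → VC-HIT  vc=[11, 3]
7: 0x1d (blk 7, set 1) → L1-HIT  vc=[11, 3]
8: 0x2d (blk 11, set 1) → VC-HIT  vc=[7, 3]
9: 0x26 (blk 9, set 1) → MISS  vc=[7, 3, 11]
10: 0x1e (blk 7, set 1) → VC-HIT  vc=[9, 3, 11]
11: 0x1e (blk 7, set 1) → L1-HIT  vc=[9, 3, 11]
12: 0x27 (blk 9, set 1) → VC-HIT  vc=[7, 3, 11]
13: 0x1d (blk 7, set 1) → VC-HIT  vc=[9, 3, 11]

SEQ = [MISS, L1-HIT, L1-HIT, MISS, VC-HIT, MISS, VC-HIT, L1-HIT, VC-HIT, MISS, VC-HIT, L1-HIT, VC-HIT, VC-HIT]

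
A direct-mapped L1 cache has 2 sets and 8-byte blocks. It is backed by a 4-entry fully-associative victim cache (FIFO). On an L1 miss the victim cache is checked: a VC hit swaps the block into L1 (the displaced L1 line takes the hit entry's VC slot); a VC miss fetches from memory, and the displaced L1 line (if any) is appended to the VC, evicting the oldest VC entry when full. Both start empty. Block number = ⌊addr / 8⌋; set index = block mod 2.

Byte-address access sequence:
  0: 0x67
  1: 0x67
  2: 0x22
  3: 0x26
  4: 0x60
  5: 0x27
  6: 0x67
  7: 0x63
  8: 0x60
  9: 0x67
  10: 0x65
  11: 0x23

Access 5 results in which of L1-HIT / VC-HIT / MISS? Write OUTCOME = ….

#0 0x67→b12/s0 MISS; vc=[]
#1 0x67→b12/s0 L1-HIT; vc=[]
#2 0x22→b4/s0 MISS; vc=[12]
#3 0x26→b4/s0 L1-HIT; vc=[12]
#4 0x60→b12/s0 VC-HIT; vc=[4]
#5 0x27→b4/s0 VC-HIT; vc=[12]
#6 0x67→b12/s0 VC-HIT; vc=[4]
#7 0x63→b12/s0 L1-HIT; vc=[4]
#8 0x60→b12/s0 L1-HIT; vc=[4]
#9 0x67→b12/s0 L1-HIT; vc=[4]
#10 0x65→b12/s0 L1-HIT; vc=[4]
#11 0x23→b4/s0 VC-HIT; vc=[12]

OUTCOME = VC-HIT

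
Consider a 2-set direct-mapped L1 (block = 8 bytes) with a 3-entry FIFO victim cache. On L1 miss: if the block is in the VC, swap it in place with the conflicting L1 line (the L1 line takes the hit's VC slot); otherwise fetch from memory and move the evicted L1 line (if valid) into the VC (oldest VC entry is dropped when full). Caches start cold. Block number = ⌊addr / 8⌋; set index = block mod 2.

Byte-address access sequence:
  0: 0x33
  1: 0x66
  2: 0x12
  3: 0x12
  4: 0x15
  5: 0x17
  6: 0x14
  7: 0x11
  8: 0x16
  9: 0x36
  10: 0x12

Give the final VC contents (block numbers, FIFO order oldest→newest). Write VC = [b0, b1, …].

VC = [6, 12]

  [0] addr=0x33 blk=6 s=0: MISS | VC []
  [1] addr=0x66 blk=12 s=0: MISS | VC [6]
  [2] addr=0x12 blk=2 s=0: MISS | VC [6, 12]
  [3] addr=0x12 blk=2 s=0: L1-HIT | VC [6, 12]
  [4] addr=0x15 blk=2 s=0: L1-HIT | VC [6, 12]
  [5] addr=0x17 blk=2 s=0: L1-HIT | VC [6, 12]
  [6] addr=0x14 blk=2 s=0: L1-HIT | VC [6, 12]
  [7] addr=0x11 blk=2 s=0: L1-HIT | VC [6, 12]
  [8] addr=0x16 blk=2 s=0: L1-HIT | VC [6, 12]
  [9] addr=0x36 blk=6 s=0: VC-HIT | VC [2, 12]
  [10] addr=0x12 blk=2 s=0: VC-HIT | VC [6, 12]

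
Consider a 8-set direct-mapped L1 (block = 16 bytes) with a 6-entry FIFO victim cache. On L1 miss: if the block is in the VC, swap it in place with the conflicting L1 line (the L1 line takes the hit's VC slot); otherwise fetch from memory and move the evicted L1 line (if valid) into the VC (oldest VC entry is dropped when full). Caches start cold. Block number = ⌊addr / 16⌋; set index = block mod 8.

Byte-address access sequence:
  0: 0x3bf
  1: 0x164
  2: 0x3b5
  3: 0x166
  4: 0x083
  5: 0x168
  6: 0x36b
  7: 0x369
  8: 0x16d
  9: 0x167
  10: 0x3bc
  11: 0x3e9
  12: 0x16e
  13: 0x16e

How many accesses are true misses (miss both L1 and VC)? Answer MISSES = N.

MISSES = 5

0: 0x3bf (blk 59, set 3) → MISS  vc=[]
1: 0x164 (blk 22, set 6) → MISS  vc=[]
2: 0x3b5 (blk 59, set 3) → L1-HIT  vc=[]
3: 0x166 (blk 22, set 6) → L1-HIT  vc=[]
4: 0x83 (blk 8, set 0) → MISS  vc=[]
5: 0x168 (blk 22, set 6) → L1-HIT  vc=[]
6: 0x36b (blk 54, set 6) → MISS  vc=[22]
7: 0x369 (blk 54, set 6) → L1-HIT  vc=[22]
8: 0x16d (blk 22, set 6) → VC-HIT  vc=[54]
9: 0x167 (blk 22, set 6) → L1-HIT  vc=[54]
10: 0x3bc (blk 59, set 3) → L1-HIT  vc=[54]
11: 0x3e9 (blk 62, set 6) → MISS  vc=[54, 22]
12: 0x16e (blk 22, set 6) → VC-HIT  vc=[54, 62]
13: 0x16e (blk 22, set 6) → L1-HIT  vc=[54, 62]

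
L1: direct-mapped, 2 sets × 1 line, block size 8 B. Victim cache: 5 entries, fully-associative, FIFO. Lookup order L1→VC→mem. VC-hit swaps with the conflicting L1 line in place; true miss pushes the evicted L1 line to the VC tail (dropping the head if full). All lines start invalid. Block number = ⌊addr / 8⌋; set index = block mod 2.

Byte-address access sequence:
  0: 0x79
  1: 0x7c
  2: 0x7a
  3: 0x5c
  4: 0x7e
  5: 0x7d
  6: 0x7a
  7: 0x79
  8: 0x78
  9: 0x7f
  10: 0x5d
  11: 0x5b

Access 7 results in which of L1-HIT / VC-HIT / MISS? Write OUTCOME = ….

OUTCOME = L1-HIT

#0 0x79→b15/s1 MISS; vc=[]
#1 0x7c→b15/s1 L1-HIT; vc=[]
#2 0x7a→b15/s1 L1-HIT; vc=[]
#3 0x5c→b11/s1 MISS; vc=[15]
#4 0x7e→b15/s1 VC-HIT; vc=[11]
#5 0x7d→b15/s1 L1-HIT; vc=[11]
#6 0x7a→b15/s1 L1-HIT; vc=[11]
#7 0x79→b15/s1 L1-HIT; vc=[11]
#8 0x78→b15/s1 L1-HIT; vc=[11]
#9 0x7f→b15/s1 L1-HIT; vc=[11]
#10 0x5d→b11/s1 VC-HIT; vc=[15]
#11 0x5b→b11/s1 L1-HIT; vc=[15]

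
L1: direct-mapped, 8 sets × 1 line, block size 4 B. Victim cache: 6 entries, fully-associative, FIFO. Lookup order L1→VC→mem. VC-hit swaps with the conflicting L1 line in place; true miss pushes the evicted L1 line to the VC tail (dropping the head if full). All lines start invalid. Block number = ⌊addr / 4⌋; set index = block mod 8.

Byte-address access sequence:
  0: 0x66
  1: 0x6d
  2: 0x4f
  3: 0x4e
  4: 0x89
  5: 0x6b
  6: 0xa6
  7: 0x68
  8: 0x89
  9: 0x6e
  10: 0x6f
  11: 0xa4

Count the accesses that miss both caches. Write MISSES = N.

  [0] addr=0x66 blk=25 s=1: MISS | VC []
  [1] addr=0x6d blk=27 s=3: MISS | VC []
  [2] addr=0x4f blk=19 s=3: MISS | VC [27]
  [3] addr=0x4e blk=19 s=3: L1-HIT | VC [27]
  [4] addr=0x89 blk=34 s=2: MISS | VC [27]
  [5] addr=0x6b blk=26 s=2: MISS | VC [27, 34]
  [6] addr=0xa6 blk=41 s=1: MISS | VC [27, 34, 25]
  [7] addr=0x68 blk=26 s=2: L1-HIT | VC [27, 34, 25]
  [8] addr=0x89 blk=34 s=2: VC-HIT | VC [27, 26, 25]
  [9] addr=0x6e blk=27 s=3: VC-HIT | VC [19, 26, 25]
  [10] addr=0x6f blk=27 s=3: L1-HIT | VC [19, 26, 25]
  [11] addr=0xa4 blk=41 s=1: L1-HIT | VC [19, 26, 25]

MISSES = 6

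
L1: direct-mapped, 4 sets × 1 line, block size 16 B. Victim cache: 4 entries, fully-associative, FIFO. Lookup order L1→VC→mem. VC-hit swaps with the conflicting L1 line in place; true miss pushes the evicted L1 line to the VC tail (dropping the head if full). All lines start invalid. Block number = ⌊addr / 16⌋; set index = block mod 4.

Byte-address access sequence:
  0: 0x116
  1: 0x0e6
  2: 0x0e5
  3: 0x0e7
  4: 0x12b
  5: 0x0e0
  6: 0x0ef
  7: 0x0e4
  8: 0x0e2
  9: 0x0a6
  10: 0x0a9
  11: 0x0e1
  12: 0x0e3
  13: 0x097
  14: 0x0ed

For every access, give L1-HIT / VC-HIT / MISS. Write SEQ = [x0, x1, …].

SEQ = [MISS, MISS, L1-HIT, L1-HIT, MISS, VC-HIT, L1-HIT, L1-HIT, L1-HIT, MISS, L1-HIT, VC-HIT, L1-HIT, MISS, L1-HIT]

#0 0x116→b17/s1 MISS; vc=[]
#1 0xe6→b14/s2 MISS; vc=[]
#2 0xe5→b14/s2 L1-HIT; vc=[]
#3 0xe7→b14/s2 L1-HIT; vc=[]
#4 0x12b→b18/s2 MISS; vc=[14]
#5 0xe0→b14/s2 VC-HIT; vc=[18]
#6 0xef→b14/s2 L1-HIT; vc=[18]
#7 0xe4→b14/s2 L1-HIT; vc=[18]
#8 0xe2→b14/s2 L1-HIT; vc=[18]
#9 0xa6→b10/s2 MISS; vc=[18,14]
#10 0xa9→b10/s2 L1-HIT; vc=[18,14]
#11 0xe1→b14/s2 VC-HIT; vc=[18,10]
#12 0xe3→b14/s2 L1-HIT; vc=[18,10]
#13 0x97→b9/s1 MISS; vc=[18,10,17]
#14 0xed→b14/s2 L1-HIT; vc=[18,10,17]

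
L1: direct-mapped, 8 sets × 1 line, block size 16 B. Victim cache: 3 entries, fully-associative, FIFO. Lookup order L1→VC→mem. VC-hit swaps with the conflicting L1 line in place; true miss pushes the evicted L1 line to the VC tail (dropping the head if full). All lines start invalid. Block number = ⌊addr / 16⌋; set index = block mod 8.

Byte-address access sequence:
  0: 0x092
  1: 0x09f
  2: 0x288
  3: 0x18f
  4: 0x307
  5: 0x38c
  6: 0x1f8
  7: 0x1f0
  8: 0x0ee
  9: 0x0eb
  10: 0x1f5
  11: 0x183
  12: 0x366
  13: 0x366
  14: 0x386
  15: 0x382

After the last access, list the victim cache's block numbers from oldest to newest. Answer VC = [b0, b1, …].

0: 0x92 (blk 9, set 1) → MISS  vc=[]
1: 0x9f (blk 9, set 1) → L1-HIT  vc=[]
2: 0x288 (blk 40, set 0) → MISS  vc=[]
3: 0x18f (blk 24, set 0) → MISS  vc=[40]
4: 0x307 (blk 48, set 0) → MISS  vc=[40, 24]
5: 0x38c (blk 56, set 0) → MISS  vc=[40, 24, 48]
6: 0x1f8 (blk 31, set 7) → MISS  vc=[40, 24, 48]
7: 0x1f0 (blk 31, set 7) → L1-HIT  vc=[40, 24, 48]
8: 0xee (blk 14, set 6) → MISS  vc=[40, 24, 48]
9: 0xeb (blk 14, set 6) → L1-HIT  vc=[40, 24, 48]
10: 0x1f5 (blk 31, set 7) → L1-HIT  vc=[40, 24, 48]
11: 0x183 (blk 24, set 0) → VC-HIT  vc=[40, 56, 48]
12: 0x366 (blk 54, set 6) → MISS  vc=[56, 48, 14]
13: 0x366 (blk 54, set 6) → L1-HIT  vc=[56, 48, 14]
14: 0x386 (blk 56, set 0) → VC-HIT  vc=[24, 48, 14]
15: 0x382 (blk 56, set 0) → L1-HIT  vc=[24, 48, 14]

VC = [24, 48, 14]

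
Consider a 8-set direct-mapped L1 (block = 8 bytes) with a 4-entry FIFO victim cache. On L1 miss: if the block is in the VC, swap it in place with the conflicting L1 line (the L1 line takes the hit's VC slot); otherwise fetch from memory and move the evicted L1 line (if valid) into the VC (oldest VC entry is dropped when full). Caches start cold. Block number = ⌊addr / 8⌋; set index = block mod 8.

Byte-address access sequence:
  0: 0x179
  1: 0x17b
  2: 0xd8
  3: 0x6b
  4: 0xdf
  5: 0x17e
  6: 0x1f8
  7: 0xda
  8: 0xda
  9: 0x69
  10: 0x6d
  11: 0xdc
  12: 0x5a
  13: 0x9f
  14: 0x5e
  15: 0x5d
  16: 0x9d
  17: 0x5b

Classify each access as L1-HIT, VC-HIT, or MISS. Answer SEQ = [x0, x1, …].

SEQ = [MISS, L1-HIT, MISS, MISS, L1-HIT, L1-HIT, MISS, L1-HIT, L1-HIT, L1-HIT, L1-HIT, L1-HIT, MISS, MISS, VC-HIT, L1-HIT, VC-HIT, VC-HIT]

  [0] addr=0x179 blk=47 s=7: MISS | VC []
  [1] addr=0x17b blk=47 s=7: L1-HIT | VC []
  [2] addr=0xd8 blk=27 s=3: MISS | VC []
  [3] addr=0x6b blk=13 s=5: MISS | VC []
  [4] addr=0xdf blk=27 s=3: L1-HIT | VC []
  [5] addr=0x17e blk=47 s=7: L1-HIT | VC []
  [6] addr=0x1f8 blk=63 s=7: MISS | VC [47]
  [7] addr=0xda blk=27 s=3: L1-HIT | VC [47]
  [8] addr=0xda blk=27 s=3: L1-HIT | VC [47]
  [9] addr=0x69 blk=13 s=5: L1-HIT | VC [47]
  [10] addr=0x6d blk=13 s=5: L1-HIT | VC [47]
  [11] addr=0xdc blk=27 s=3: L1-HIT | VC [47]
  [12] addr=0x5a blk=11 s=3: MISS | VC [47, 27]
  [13] addr=0x9f blk=19 s=3: MISS | VC [47, 27, 11]
  [14] addr=0x5e blk=11 s=3: VC-HIT | VC [47, 27, 19]
  [15] addr=0x5d blk=11 s=3: L1-HIT | VC [47, 27, 19]
  [16] addr=0x9d blk=19 s=3: VC-HIT | VC [47, 27, 11]
  [17] addr=0x5b blk=11 s=3: VC-HIT | VC [47, 27, 19]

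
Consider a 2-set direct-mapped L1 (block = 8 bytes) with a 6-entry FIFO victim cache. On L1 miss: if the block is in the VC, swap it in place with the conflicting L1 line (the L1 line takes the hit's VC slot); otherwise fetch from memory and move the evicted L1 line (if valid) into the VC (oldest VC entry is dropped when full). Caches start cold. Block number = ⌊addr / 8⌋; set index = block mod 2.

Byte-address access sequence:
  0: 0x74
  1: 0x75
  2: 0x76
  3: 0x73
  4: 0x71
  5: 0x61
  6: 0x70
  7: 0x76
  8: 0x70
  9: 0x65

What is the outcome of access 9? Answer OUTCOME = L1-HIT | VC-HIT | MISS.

OUTCOME = VC-HIT

#0 0x74→b14/s0 MISS; vc=[]
#1 0x75→b14/s0 L1-HIT; vc=[]
#2 0x76→b14/s0 L1-HIT; vc=[]
#3 0x73→b14/s0 L1-HIT; vc=[]
#4 0x71→b14/s0 L1-HIT; vc=[]
#5 0x61→b12/s0 MISS; vc=[14]
#6 0x70→b14/s0 VC-HIT; vc=[12]
#7 0x76→b14/s0 L1-HIT; vc=[12]
#8 0x70→b14/s0 L1-HIT; vc=[12]
#9 0x65→b12/s0 VC-HIT; vc=[14]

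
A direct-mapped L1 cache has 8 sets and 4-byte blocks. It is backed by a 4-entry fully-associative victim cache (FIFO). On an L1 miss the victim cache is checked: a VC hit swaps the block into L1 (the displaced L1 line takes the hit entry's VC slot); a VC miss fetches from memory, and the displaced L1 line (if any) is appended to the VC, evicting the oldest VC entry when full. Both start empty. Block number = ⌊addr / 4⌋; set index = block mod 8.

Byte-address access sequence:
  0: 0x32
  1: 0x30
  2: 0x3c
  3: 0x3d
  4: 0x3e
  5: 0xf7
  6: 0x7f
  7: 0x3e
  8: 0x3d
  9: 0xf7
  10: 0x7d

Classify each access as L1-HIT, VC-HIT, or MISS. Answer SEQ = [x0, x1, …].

SEQ = [MISS, L1-HIT, MISS, L1-HIT, L1-HIT, MISS, MISS, VC-HIT, L1-HIT, L1-HIT, VC-HIT]

  [0] addr=0x32 blk=12 s=4: MISS | VC []
  [1] addr=0x30 blk=12 s=4: L1-HIT | VC []
  [2] addr=0x3c blk=15 s=7: MISS | VC []
  [3] addr=0x3d blk=15 s=7: L1-HIT | VC []
  [4] addr=0x3e blk=15 s=7: L1-HIT | VC []
  [5] addr=0xf7 blk=61 s=5: MISS | VC []
  [6] addr=0x7f blk=31 s=7: MISS | VC [15]
  [7] addr=0x3e blk=15 s=7: VC-HIT | VC [31]
  [8] addr=0x3d blk=15 s=7: L1-HIT | VC [31]
  [9] addr=0xf7 blk=61 s=5: L1-HIT | VC [31]
  [10] addr=0x7d blk=31 s=7: VC-HIT | VC [15]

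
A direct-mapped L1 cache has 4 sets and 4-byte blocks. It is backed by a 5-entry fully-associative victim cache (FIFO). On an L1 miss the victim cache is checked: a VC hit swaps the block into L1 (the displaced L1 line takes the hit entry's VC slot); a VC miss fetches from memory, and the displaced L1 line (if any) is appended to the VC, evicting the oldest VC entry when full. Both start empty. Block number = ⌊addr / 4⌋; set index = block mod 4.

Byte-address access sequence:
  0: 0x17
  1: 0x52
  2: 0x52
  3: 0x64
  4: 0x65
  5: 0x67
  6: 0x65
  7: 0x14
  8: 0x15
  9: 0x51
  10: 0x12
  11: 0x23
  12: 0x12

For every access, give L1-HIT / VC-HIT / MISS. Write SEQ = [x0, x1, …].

SEQ = [MISS, MISS, L1-HIT, MISS, L1-HIT, L1-HIT, L1-HIT, VC-HIT, L1-HIT, L1-HIT, MISS, MISS, VC-HIT]

#0 0x17→b5/s1 MISS; vc=[]
#1 0x52→b20/s0 MISS; vc=[]
#2 0x52→b20/s0 L1-HIT; vc=[]
#3 0x64→b25/s1 MISS; vc=[5]
#4 0x65→b25/s1 L1-HIT; vc=[5]
#5 0x67→b25/s1 L1-HIT; vc=[5]
#6 0x65→b25/s1 L1-HIT; vc=[5]
#7 0x14→b5/s1 VC-HIT; vc=[25]
#8 0x15→b5/s1 L1-HIT; vc=[25]
#9 0x51→b20/s0 L1-HIT; vc=[25]
#10 0x12→b4/s0 MISS; vc=[25,20]
#11 0x23→b8/s0 MISS; vc=[25,20,4]
#12 0x12→b4/s0 VC-HIT; vc=[25,20,8]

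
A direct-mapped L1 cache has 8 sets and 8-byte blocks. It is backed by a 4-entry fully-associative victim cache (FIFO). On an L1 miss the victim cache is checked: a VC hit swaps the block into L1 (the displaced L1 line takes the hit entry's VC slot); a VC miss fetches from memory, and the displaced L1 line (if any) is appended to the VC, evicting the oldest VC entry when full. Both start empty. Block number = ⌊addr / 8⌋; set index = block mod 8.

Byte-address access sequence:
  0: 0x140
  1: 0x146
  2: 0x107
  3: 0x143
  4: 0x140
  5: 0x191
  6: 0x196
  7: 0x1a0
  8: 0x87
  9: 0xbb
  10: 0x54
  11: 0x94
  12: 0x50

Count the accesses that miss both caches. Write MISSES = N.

MISSES = 8

  [0] addr=0x140 blk=40 s=0: MISS | VC []
  [1] addr=0x146 blk=40 s=0: L1-HIT | VC []
  [2] addr=0x107 blk=32 s=0: MISS | VC [40]
  [3] addr=0x143 blk=40 s=0: VC-HIT | VC [32]
  [4] addr=0x140 blk=40 s=0: L1-HIT | VC [32]
  [5] addr=0x191 blk=50 s=2: MISS | VC [32]
  [6] addr=0x196 blk=50 s=2: L1-HIT | VC [32]
  [7] addr=0x1a0 blk=52 s=4: MISS | VC [32]
  [8] addr=0x87 blk=16 s=0: MISS | VC [32, 40]
  [9] addr=0xbb blk=23 s=7: MISS | VC [32, 40]
  [10] addr=0x54 blk=10 s=2: MISS | VC [32, 40, 50]
  [11] addr=0x94 blk=18 s=2: MISS | VC [32, 40, 50, 10]
  [12] addr=0x50 blk=10 s=2: VC-HIT | VC [32, 40, 50, 18]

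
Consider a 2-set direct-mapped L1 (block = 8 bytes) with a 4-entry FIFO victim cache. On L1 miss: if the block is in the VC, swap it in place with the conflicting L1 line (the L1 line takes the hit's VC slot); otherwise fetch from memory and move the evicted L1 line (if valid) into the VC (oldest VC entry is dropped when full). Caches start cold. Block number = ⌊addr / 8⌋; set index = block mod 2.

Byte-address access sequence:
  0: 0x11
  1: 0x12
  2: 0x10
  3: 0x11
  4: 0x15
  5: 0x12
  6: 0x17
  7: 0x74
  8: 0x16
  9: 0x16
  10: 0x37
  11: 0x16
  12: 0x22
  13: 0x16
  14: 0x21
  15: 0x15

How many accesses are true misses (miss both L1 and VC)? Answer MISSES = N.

0: 0x11 (blk 2, set 0) → MISS  vc=[]
1: 0x12 (blk 2, set 0) → L1-HIT  vc=[]
2: 0x10 (blk 2, set 0) → L1-HIT  vc=[]
3: 0x11 (blk 2, set 0) → L1-HIT  vc=[]
4: 0x15 (blk 2, set 0) → L1-HIT  vc=[]
5: 0x12 (blk 2, set 0) → L1-HIT  vc=[]
6: 0x17 (blk 2, set 0) → L1-HIT  vc=[]
7: 0x74 (blk 14, set 0) → MISS  vc=[2]
8: 0x16 (blk 2, set 0) → VC-HIT  vc=[14]
9: 0x16 (blk 2, set 0) → L1-HIT  vc=[14]
10: 0x37 (blk 6, set 0) → MISS  vc=[14, 2]
11: 0x16 (blk 2, set 0) → VC-HIT  vc=[14, 6]
12: 0x22 (blk 4, set 0) → MISS  vc=[14, 6, 2]
13: 0x16 (blk 2, set 0) → VC-HIT  vc=[14, 6, 4]
14: 0x21 (blk 4, set 0) → VC-HIT  vc=[14, 6, 2]
15: 0x15 (blk 2, set 0) → VC-HIT  vc=[14, 6, 4]

MISSES = 4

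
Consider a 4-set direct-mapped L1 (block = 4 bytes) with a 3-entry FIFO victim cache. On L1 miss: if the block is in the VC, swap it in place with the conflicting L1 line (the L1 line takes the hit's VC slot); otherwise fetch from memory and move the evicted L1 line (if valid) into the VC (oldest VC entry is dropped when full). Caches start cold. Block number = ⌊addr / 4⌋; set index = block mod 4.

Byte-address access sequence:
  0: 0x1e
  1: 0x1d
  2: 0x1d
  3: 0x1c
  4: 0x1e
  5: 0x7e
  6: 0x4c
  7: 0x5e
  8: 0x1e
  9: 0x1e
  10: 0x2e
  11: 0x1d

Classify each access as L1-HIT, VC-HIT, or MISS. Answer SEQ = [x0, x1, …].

SEQ = [MISS, L1-HIT, L1-HIT, L1-HIT, L1-HIT, MISS, MISS, MISS, VC-HIT, L1-HIT, MISS, VC-HIT]

  [0] addr=0x1e blk=7 s=3: MISS | VC []
  [1] addr=0x1d blk=7 s=3: L1-HIT | VC []
  [2] addr=0x1d blk=7 s=3: L1-HIT | VC []
  [3] addr=0x1c blk=7 s=3: L1-HIT | VC []
  [4] addr=0x1e blk=7 s=3: L1-HIT | VC []
  [5] addr=0x7e blk=31 s=3: MISS | VC [7]
  [6] addr=0x4c blk=19 s=3: MISS | VC [7, 31]
  [7] addr=0x5e blk=23 s=3: MISS | VC [7, 31, 19]
  [8] addr=0x1e blk=7 s=3: VC-HIT | VC [23, 31, 19]
  [9] addr=0x1e blk=7 s=3: L1-HIT | VC [23, 31, 19]
  [10] addr=0x2e blk=11 s=3: MISS | VC [31, 19, 7]
  [11] addr=0x1d blk=7 s=3: VC-HIT | VC [31, 19, 11]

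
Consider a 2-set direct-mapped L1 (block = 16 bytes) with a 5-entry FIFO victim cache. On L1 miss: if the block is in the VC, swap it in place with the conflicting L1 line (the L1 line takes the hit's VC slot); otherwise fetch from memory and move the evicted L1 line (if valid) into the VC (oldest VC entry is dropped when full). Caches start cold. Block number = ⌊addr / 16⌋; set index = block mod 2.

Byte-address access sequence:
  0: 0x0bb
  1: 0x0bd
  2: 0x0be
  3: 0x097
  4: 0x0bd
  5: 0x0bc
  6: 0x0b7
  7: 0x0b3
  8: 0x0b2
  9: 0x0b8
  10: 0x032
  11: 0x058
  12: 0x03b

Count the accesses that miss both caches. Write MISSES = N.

0: 0xbb (blk 11, set 1) → MISS  vc=[]
1: 0xbd (blk 11, set 1) → L1-HIT  vc=[]
2: 0xbe (blk 11, set 1) → L1-HIT  vc=[]
3: 0x97 (blk 9, set 1) → MISS  vc=[11]
4: 0xbd (blk 11, set 1) → VC-HIT  vc=[9]
5: 0xbc (blk 11, set 1) → L1-HIT  vc=[9]
6: 0xb7 (blk 11, set 1) → L1-HIT  vc=[9]
7: 0xb3 (blk 11, set 1) → L1-HIT  vc=[9]
8: 0xb2 (blk 11, set 1) → L1-HIT  vc=[9]
9: 0xb8 (blk 11, set 1) → L1-HIT  vc=[9]
10: 0x32 (blk 3, set 1) → MISS  vc=[9, 11]
11: 0x58 (blk 5, set 1) → MISS  vc=[9, 11, 3]
12: 0x3b (blk 3, set 1) → VC-HIT  vc=[9, 11, 5]

MISSES = 4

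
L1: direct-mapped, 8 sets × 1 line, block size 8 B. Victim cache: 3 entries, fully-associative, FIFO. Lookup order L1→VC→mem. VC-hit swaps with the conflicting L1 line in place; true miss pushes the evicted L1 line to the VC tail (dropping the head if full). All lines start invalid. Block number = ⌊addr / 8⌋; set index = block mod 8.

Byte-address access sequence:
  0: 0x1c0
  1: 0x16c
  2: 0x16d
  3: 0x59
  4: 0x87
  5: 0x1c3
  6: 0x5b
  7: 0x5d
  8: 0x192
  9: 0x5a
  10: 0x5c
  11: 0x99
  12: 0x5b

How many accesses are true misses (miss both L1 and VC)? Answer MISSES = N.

#0 0x1c0→b56/s0 MISS; vc=[]
#1 0x16c→b45/s5 MISS; vc=[]
#2 0x16d→b45/s5 L1-HIT; vc=[]
#3 0x59→b11/s3 MISS; vc=[]
#4 0x87→b16/s0 MISS; vc=[56]
#5 0x1c3→b56/s0 VC-HIT; vc=[16]
#6 0x5b→b11/s3 L1-HIT; vc=[16]
#7 0x5d→b11/s3 L1-HIT; vc=[16]
#8 0x192→b50/s2 MISS; vc=[16]
#9 0x5a→b11/s3 L1-HIT; vc=[16]
#10 0x5c→b11/s3 L1-HIT; vc=[16]
#11 0x99→b19/s3 MISS; vc=[16,11]
#12 0x5b→b11/s3 VC-HIT; vc=[16,19]

MISSES = 6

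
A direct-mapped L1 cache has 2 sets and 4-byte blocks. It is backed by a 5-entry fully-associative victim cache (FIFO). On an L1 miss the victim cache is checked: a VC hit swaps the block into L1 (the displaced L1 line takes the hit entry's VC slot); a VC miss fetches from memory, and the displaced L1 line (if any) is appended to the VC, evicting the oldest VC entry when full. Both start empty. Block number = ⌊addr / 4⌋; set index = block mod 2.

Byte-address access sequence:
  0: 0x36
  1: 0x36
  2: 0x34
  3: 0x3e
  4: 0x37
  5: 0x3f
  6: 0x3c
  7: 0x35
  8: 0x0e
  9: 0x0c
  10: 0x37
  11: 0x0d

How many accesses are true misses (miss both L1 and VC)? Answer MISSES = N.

MISSES = 3

#0 0x36→b13/s1 MISS; vc=[]
#1 0x36→b13/s1 L1-HIT; vc=[]
#2 0x34→b13/s1 L1-HIT; vc=[]
#3 0x3e→b15/s1 MISS; vc=[13]
#4 0x37→b13/s1 VC-HIT; vc=[15]
#5 0x3f→b15/s1 VC-HIT; vc=[13]
#6 0x3c→b15/s1 L1-HIT; vc=[13]
#7 0x35→b13/s1 VC-HIT; vc=[15]
#8 0xe→b3/s1 MISS; vc=[15,13]
#9 0xc→b3/s1 L1-HIT; vc=[15,13]
#10 0x37→b13/s1 VC-HIT; vc=[15,3]
#11 0xd→b3/s1 VC-HIT; vc=[15,13]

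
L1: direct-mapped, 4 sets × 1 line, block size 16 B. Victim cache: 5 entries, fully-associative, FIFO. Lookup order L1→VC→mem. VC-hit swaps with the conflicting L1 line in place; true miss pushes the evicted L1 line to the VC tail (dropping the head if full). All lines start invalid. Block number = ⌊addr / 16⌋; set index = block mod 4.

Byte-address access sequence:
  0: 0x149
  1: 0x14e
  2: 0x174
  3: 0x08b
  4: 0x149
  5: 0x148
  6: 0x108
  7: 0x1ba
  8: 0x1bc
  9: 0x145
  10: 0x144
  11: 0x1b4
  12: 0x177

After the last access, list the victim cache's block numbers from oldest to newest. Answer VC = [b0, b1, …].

  [0] addr=0x149 blk=20 s=0: MISS | VC []
  [1] addr=0x14e blk=20 s=0: L1-HIT | VC []
  [2] addr=0x174 blk=23 s=3: MISS | VC []
  [3] addr=0x8b blk=8 s=0: MISS | VC [20]
  [4] addr=0x149 blk=20 s=0: VC-HIT | VC [8]
  [5] addr=0x148 blk=20 s=0: L1-HIT | VC [8]
  [6] addr=0x108 blk=16 s=0: MISS | VC [8, 20]
  [7] addr=0x1ba blk=27 s=3: MISS | VC [8, 20, 23]
  [8] addr=0x1bc blk=27 s=3: L1-HIT | VC [8, 20, 23]
  [9] addr=0x145 blk=20 s=0: VC-HIT | VC [8, 16, 23]
  [10] addr=0x144 blk=20 s=0: L1-HIT | VC [8, 16, 23]
  [11] addr=0x1b4 blk=27 s=3: L1-HIT | VC [8, 16, 23]
  [12] addr=0x177 blk=23 s=3: VC-HIT | VC [8, 16, 27]

VC = [8, 16, 27]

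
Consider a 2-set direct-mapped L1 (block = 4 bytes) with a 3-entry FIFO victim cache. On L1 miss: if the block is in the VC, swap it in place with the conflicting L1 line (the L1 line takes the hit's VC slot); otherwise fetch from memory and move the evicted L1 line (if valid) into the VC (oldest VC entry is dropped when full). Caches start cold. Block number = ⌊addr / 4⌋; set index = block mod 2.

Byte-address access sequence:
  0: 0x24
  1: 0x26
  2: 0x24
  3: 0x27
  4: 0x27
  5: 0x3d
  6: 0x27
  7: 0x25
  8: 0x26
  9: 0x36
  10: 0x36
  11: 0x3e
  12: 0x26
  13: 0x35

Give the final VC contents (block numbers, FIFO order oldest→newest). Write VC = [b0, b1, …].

  [0] addr=0x24 blk=9 s=1: MISS | VC []
  [1] addr=0x26 blk=9 s=1: L1-HIT | VC []
  [2] addr=0x24 blk=9 s=1: L1-HIT | VC []
  [3] addr=0x27 blk=9 s=1: L1-HIT | VC []
  [4] addr=0x27 blk=9 s=1: L1-HIT | VC []
  [5] addr=0x3d blk=15 s=1: MISS | VC [9]
  [6] addr=0x27 blk=9 s=1: VC-HIT | VC [15]
  [7] addr=0x25 blk=9 s=1: L1-HIT | VC [15]
  [8] addr=0x26 blk=9 s=1: L1-HIT | VC [15]
  [9] addr=0x36 blk=13 s=1: MISS | VC [15, 9]
  [10] addr=0x36 blk=13 s=1: L1-HIT | VC [15, 9]
  [11] addr=0x3e blk=15 s=1: VC-HIT | VC [13, 9]
  [12] addr=0x26 blk=9 s=1: VC-HIT | VC [13, 15]
  [13] addr=0x35 blk=13 s=1: VC-HIT | VC [9, 15]

VC = [9, 15]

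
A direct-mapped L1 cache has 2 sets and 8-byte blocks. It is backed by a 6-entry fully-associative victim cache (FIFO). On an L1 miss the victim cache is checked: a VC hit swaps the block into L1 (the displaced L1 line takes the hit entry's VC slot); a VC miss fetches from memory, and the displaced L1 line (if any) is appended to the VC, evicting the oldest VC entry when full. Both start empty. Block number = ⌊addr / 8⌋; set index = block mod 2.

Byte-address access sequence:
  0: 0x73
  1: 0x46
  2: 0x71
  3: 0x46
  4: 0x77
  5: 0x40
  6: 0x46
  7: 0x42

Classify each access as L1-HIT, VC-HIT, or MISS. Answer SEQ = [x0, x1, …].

  [0] addr=0x73 blk=14 s=0: MISS | VC []
  [1] addr=0x46 blk=8 s=0: MISS | VC [14]
  [2] addr=0x71 blk=14 s=0: VC-HIT | VC [8]
  [3] addr=0x46 blk=8 s=0: VC-HIT | VC [14]
  [4] addr=0x77 blk=14 s=0: VC-HIT | VC [8]
  [5] addr=0x40 blk=8 s=0: VC-HIT | VC [14]
  [6] addr=0x46 blk=8 s=0: L1-HIT | VC [14]
  [7] addr=0x42 blk=8 s=0: L1-HIT | VC [14]

SEQ = [MISS, MISS, VC-HIT, VC-HIT, VC-HIT, VC-HIT, L1-HIT, L1-HIT]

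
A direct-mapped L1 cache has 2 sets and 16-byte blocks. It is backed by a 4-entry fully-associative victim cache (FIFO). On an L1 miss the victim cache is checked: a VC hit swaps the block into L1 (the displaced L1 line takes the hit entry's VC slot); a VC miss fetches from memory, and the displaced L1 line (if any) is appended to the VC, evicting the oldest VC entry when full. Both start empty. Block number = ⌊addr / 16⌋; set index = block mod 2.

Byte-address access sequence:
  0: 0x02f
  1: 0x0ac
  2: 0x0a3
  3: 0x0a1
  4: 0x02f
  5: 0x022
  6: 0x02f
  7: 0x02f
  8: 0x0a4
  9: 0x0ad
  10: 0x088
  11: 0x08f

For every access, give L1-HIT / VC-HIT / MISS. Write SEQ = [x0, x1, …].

#0 0x2f→b2/s0 MISS; vc=[]
#1 0xac→b10/s0 MISS; vc=[2]
#2 0xa3→b10/s0 L1-HIT; vc=[2]
#3 0xa1→b10/s0 L1-HIT; vc=[2]
#4 0x2f→b2/s0 VC-HIT; vc=[10]
#5 0x22→b2/s0 L1-HIT; vc=[10]
#6 0x2f→b2/s0 L1-HIT; vc=[10]
#7 0x2f→b2/s0 L1-HIT; vc=[10]
#8 0xa4→b10/s0 VC-HIT; vc=[2]
#9 0xad→b10/s0 L1-HIT; vc=[2]
#10 0x88→b8/s0 MISS; vc=[2,10]
#11 0x8f→b8/s0 L1-HIT; vc=[2,10]

SEQ = [MISS, MISS, L1-HIT, L1-HIT, VC-HIT, L1-HIT, L1-HIT, L1-HIT, VC-HIT, L1-HIT, MISS, L1-HIT]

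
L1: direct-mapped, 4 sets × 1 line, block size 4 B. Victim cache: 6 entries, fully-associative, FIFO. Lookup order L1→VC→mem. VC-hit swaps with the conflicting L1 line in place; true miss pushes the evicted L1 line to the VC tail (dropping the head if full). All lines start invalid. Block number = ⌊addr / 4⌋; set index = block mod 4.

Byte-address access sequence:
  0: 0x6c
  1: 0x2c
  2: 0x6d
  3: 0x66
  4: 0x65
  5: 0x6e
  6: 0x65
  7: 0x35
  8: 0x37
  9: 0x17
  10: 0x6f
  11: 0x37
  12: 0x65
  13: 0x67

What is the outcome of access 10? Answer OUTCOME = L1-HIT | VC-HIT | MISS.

OUTCOME = L1-HIT

  [0] addr=0x6c blk=27 s=3: MISS | VC []
  [1] addr=0x2c blk=11 s=3: MISS | VC [27]
  [2] addr=0x6d blk=27 s=3: VC-HIT | VC [11]
  [3] addr=0x66 blk=25 s=1: MISS | VC [11]
  [4] addr=0x65 blk=25 s=1: L1-HIT | VC [11]
  [5] addr=0x6e blk=27 s=3: L1-HIT | VC [11]
  [6] addr=0x65 blk=25 s=1: L1-HIT | VC [11]
  [7] addr=0x35 blk=13 s=1: MISS | VC [11, 25]
  [8] addr=0x37 blk=13 s=1: L1-HIT | VC [11, 25]
  [9] addr=0x17 blk=5 s=1: MISS | VC [11, 25, 13]
  [10] addr=0x6f blk=27 s=3: L1-HIT | VC [11, 25, 13]
  [11] addr=0x37 blk=13 s=1: VC-HIT | VC [11, 25, 5]
  [12] addr=0x65 blk=25 s=1: VC-HIT | VC [11, 13, 5]
  [13] addr=0x67 blk=25 s=1: L1-HIT | VC [11, 13, 5]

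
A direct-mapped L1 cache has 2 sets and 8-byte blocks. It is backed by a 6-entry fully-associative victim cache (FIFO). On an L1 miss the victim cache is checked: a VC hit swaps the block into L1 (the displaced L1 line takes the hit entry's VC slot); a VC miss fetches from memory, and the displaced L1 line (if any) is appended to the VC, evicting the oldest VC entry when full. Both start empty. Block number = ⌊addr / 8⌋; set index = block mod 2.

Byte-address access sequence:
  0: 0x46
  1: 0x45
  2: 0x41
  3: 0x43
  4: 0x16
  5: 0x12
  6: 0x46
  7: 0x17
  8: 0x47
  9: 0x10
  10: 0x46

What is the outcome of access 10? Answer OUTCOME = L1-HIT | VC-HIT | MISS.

#0 0x46→b8/s0 MISS; vc=[]
#1 0x45→b8/s0 L1-HIT; vc=[]
#2 0x41→b8/s0 L1-HIT; vc=[]
#3 0x43→b8/s0 L1-HIT; vc=[]
#4 0x16→b2/s0 MISS; vc=[8]
#5 0x12→b2/s0 L1-HIT; vc=[8]
#6 0x46→b8/s0 VC-HIT; vc=[2]
#7 0x17→b2/s0 VC-HIT; vc=[8]
#8 0x47→b8/s0 VC-HIT; vc=[2]
#9 0x10→b2/s0 VC-HIT; vc=[8]
#10 0x46→b8/s0 VC-HIT; vc=[2]

OUTCOME = VC-HIT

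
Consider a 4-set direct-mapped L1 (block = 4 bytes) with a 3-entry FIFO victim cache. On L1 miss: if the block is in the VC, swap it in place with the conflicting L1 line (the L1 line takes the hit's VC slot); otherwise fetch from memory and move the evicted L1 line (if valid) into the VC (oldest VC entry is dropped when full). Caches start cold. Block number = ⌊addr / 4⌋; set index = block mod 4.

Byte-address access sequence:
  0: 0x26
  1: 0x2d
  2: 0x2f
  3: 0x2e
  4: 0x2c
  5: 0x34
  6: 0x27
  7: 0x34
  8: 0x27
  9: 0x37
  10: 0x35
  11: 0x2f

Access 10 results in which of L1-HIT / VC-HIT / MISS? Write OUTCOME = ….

  [0] addr=0x26 blk=9 s=1: MISS | VC []
  [1] addr=0x2d blk=11 s=3: MISS | VC []
  [2] addr=0x2f blk=11 s=3: L1-HIT | VC []
  [3] addr=0x2e blk=11 s=3: L1-HIT | VC []
  [4] addr=0x2c blk=11 s=3: L1-HIT | VC []
  [5] addr=0x34 blk=13 s=1: MISS | VC [9]
  [6] addr=0x27 blk=9 s=1: VC-HIT | VC [13]
  [7] addr=0x34 blk=13 s=1: VC-HIT | VC [9]
  [8] addr=0x27 blk=9 s=1: VC-HIT | VC [13]
  [9] addr=0x37 blk=13 s=1: VC-HIT | VC [9]
  [10] addr=0x35 blk=13 s=1: L1-HIT | VC [9]
  [11] addr=0x2f blk=11 s=3: L1-HIT | VC [9]

OUTCOME = L1-HIT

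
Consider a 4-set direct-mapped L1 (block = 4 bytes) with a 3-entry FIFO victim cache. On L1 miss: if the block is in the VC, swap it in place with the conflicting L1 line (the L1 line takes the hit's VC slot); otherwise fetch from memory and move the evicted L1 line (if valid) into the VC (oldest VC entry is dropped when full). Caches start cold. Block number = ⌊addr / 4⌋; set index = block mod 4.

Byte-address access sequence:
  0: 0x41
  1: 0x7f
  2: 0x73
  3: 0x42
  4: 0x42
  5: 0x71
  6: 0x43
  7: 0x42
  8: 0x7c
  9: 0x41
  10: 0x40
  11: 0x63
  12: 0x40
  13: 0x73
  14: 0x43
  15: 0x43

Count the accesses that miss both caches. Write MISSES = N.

#0 0x41→b16/s0 MISS; vc=[]
#1 0x7f→b31/s3 MISS; vc=[]
#2 0x73→b28/s0 MISS; vc=[16]
#3 0x42→b16/s0 VC-HIT; vc=[28]
#4 0x42→b16/s0 L1-HIT; vc=[28]
#5 0x71→b28/s0 VC-HIT; vc=[16]
#6 0x43→b16/s0 VC-HIT; vc=[28]
#7 0x42→b16/s0 L1-HIT; vc=[28]
#8 0x7c→b31/s3 L1-HIT; vc=[28]
#9 0x41→b16/s0 L1-HIT; vc=[28]
#10 0x40→b16/s0 L1-HIT; vc=[28]
#11 0x63→b24/s0 MISS; vc=[28,16]
#12 0x40→b16/s0 VC-HIT; vc=[28,24]
#13 0x73→b28/s0 VC-HIT; vc=[16,24]
#14 0x43→b16/s0 VC-HIT; vc=[28,24]
#15 0x43→b16/s0 L1-HIT; vc=[28,24]

MISSES = 4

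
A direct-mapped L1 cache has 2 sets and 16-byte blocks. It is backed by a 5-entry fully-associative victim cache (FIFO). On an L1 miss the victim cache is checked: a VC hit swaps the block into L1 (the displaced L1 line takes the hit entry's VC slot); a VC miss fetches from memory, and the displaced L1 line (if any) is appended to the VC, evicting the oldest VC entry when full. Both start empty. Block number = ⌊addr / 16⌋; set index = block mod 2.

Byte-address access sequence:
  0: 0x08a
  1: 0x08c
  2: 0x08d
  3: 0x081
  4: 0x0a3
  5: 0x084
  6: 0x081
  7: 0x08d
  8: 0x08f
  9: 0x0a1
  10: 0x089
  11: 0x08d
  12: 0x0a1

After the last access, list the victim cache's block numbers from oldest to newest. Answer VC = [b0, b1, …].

#0 0x8a→b8/s0 MISS; vc=[]
#1 0x8c→b8/s0 L1-HIT; vc=[]
#2 0x8d→b8/s0 L1-HIT; vc=[]
#3 0x81→b8/s0 L1-HIT; vc=[]
#4 0xa3→b10/s0 MISS; vc=[8]
#5 0x84→b8/s0 VC-HIT; vc=[10]
#6 0x81→b8/s0 L1-HIT; vc=[10]
#7 0x8d→b8/s0 L1-HIT; vc=[10]
#8 0x8f→b8/s0 L1-HIT; vc=[10]
#9 0xa1→b10/s0 VC-HIT; vc=[8]
#10 0x89→b8/s0 VC-HIT; vc=[10]
#11 0x8d→b8/s0 L1-HIT; vc=[10]
#12 0xa1→b10/s0 VC-HIT; vc=[8]

VC = [8]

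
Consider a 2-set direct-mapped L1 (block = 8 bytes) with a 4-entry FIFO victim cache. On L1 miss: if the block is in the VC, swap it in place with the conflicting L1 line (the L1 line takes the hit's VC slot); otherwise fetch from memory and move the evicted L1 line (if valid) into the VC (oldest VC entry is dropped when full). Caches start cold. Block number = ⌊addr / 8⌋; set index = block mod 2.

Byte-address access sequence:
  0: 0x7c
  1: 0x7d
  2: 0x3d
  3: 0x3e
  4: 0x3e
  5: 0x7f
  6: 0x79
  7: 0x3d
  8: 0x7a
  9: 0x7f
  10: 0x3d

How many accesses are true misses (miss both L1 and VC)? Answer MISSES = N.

MISSES = 2

  [0] addr=0x7c blk=15 s=1: MISS | VC []
  [1] addr=0x7d blk=15 s=1: L1-HIT | VC []
  [2] addr=0x3d blk=7 s=1: MISS | VC [15]
  [3] addr=0x3e blk=7 s=1: L1-HIT | VC [15]
  [4] addr=0x3e blk=7 s=1: L1-HIT | VC [15]
  [5] addr=0x7f blk=15 s=1: VC-HIT | VC [7]
  [6] addr=0x79 blk=15 s=1: L1-HIT | VC [7]
  [7] addr=0x3d blk=7 s=1: VC-HIT | VC [15]
  [8] addr=0x7a blk=15 s=1: VC-HIT | VC [7]
  [9] addr=0x7f blk=15 s=1: L1-HIT | VC [7]
  [10] addr=0x3d blk=7 s=1: VC-HIT | VC [15]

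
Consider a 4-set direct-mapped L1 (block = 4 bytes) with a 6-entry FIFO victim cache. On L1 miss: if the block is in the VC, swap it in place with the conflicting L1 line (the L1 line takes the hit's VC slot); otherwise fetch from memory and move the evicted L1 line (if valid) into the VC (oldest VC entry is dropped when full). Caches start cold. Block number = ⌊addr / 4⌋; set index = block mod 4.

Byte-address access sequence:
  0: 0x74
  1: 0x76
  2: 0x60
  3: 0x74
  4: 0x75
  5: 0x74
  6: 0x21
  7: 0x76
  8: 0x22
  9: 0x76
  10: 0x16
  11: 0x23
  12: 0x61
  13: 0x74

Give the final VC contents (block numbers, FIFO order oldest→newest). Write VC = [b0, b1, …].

VC = [8, 5]

0: 0x74 (blk 29, set 1) → MISS  vc=[]
1: 0x76 (blk 29, set 1) → L1-HIT  vc=[]
2: 0x60 (blk 24, set 0) → MISS  vc=[]
3: 0x74 (blk 29, set 1) → L1-HIT  vc=[]
4: 0x75 (blk 29, set 1) → L1-HIT  vc=[]
5: 0x74 (blk 29, set 1) → L1-HIT  vc=[]
6: 0x21 (blk 8, set 0) → MISS  vc=[24]
7: 0x76 (blk 29, set 1) → L1-HIT  vc=[24]
8: 0x22 (blk 8, set 0) → L1-HIT  vc=[24]
9: 0x76 (blk 29, set 1) → L1-HIT  vc=[24]
10: 0x16 (blk 5, set 1) → MISS  vc=[24, 29]
11: 0x23 (blk 8, set 0) → L1-HIT  vc=[24, 29]
12: 0x61 (blk 24, set 0) → VC-HIT  vc=[8, 29]
13: 0x74 (blk 29, set 1) → VC-HIT  vc=[8, 5]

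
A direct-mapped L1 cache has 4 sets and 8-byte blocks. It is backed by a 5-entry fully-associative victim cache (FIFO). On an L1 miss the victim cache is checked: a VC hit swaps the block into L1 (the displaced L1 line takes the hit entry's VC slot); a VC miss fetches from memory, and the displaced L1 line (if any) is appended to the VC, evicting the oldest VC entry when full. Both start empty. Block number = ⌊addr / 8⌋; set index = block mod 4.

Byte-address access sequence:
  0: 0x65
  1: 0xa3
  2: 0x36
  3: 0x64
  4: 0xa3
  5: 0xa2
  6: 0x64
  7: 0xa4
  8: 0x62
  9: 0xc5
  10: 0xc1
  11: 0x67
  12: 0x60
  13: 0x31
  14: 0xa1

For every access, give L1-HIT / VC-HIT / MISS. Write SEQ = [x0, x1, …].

SEQ = [MISS, MISS, MISS, VC-HIT, VC-HIT, L1-HIT, VC-HIT, VC-HIT, VC-HIT, MISS, L1-HIT, VC-HIT, L1-HIT, L1-HIT, VC-HIT]

0: 0x65 (blk 12, set 0) → MISS  vc=[]
1: 0xa3 (blk 20, set 0) → MISS  vc=[12]
2: 0x36 (blk 6, set 2) → MISS  vc=[12]
3: 0x64 (blk 12, set 0) → VC-HIT  vc=[20]
4: 0xa3 (blk 20, set 0) → VC-HIT  vc=[12]
5: 0xa2 (blk 20, set 0) → L1-HIT  vc=[12]
6: 0x64 (blk 12, set 0) → VC-HIT  vc=[20]
7: 0xa4 (blk 20, set 0) → VC-HIT  vc=[12]
8: 0x62 (blk 12, set 0) → VC-HIT  vc=[20]
9: 0xc5 (blk 24, set 0) → MISS  vc=[20, 12]
10: 0xc1 (blk 24, set 0) → L1-HIT  vc=[20, 12]
11: 0x67 (blk 12, set 0) → VC-HIT  vc=[20, 24]
12: 0x60 (blk 12, set 0) → L1-HIT  vc=[20, 24]
13: 0x31 (blk 6, set 2) → L1-HIT  vc=[20, 24]
14: 0xa1 (blk 20, set 0) → VC-HIT  vc=[12, 24]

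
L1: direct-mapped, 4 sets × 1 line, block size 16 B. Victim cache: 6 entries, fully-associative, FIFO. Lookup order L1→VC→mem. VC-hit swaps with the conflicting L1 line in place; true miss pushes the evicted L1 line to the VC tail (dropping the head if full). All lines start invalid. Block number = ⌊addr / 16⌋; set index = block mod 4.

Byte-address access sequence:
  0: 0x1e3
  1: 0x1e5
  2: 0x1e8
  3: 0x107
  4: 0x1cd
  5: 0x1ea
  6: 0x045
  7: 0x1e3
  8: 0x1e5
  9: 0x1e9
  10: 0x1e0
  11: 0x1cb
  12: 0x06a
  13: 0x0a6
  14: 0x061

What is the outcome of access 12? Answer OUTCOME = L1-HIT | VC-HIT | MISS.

OUTCOME = MISS

  [0] addr=0x1e3 blk=30 s=2: MISS | VC []
  [1] addr=0x1e5 blk=30 s=2: L1-HIT | VC []
  [2] addr=0x1e8 blk=30 s=2: L1-HIT | VC []
  [3] addr=0x107 blk=16 s=0: MISS | VC []
  [4] addr=0x1cd blk=28 s=0: MISS | VC [16]
  [5] addr=0x1ea blk=30 s=2: L1-HIT | VC [16]
  [6] addr=0x45 blk=4 s=0: MISS | VC [16, 28]
  [7] addr=0x1e3 blk=30 s=2: L1-HIT | VC [16, 28]
  [8] addr=0x1e5 blk=30 s=2: L1-HIT | VC [16, 28]
  [9] addr=0x1e9 blk=30 s=2: L1-HIT | VC [16, 28]
  [10] addr=0x1e0 blk=30 s=2: L1-HIT | VC [16, 28]
  [11] addr=0x1cb blk=28 s=0: VC-HIT | VC [16, 4]
  [12] addr=0x6a blk=6 s=2: MISS | VC [16, 4, 30]
  [13] addr=0xa6 blk=10 s=2: MISS | VC [16, 4, 30, 6]
  [14] addr=0x61 blk=6 s=2: VC-HIT | VC [16, 4, 30, 10]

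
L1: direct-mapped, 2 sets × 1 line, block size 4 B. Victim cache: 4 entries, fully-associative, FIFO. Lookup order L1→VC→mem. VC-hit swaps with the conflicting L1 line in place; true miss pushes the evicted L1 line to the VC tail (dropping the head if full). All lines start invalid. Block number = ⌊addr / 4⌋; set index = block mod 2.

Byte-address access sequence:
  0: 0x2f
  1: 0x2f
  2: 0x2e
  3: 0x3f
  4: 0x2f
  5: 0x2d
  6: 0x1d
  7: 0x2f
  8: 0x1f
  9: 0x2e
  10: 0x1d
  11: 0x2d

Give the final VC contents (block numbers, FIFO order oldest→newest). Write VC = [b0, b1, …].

0: 0x2f (blk 11, set 1) → MISS  vc=[]
1: 0x2f (blk 11, set 1) → L1-HIT  vc=[]
2: 0x2e (blk 11, set 1) → L1-HIT  vc=[]
3: 0x3f (blk 15, set 1) → MISS  vc=[11]
4: 0x2f (blk 11, set 1) → VC-HIT  vc=[15]
5: 0x2d (blk 11, set 1) → L1-HIT  vc=[15]
6: 0x1d (blk 7, set 1) → MISS  vc=[15, 11]
7: 0x2f (blk 11, set 1) → VC-HIT  vc=[15, 7]
8: 0x1f (blk 7, set 1) → VC-HIT  vc=[15, 11]
9: 0x2e (blk 11, set 1) → VC-HIT  vc=[15, 7]
10: 0x1d (blk 7, set 1) → VC-HIT  vc=[15, 11]
11: 0x2d (blk 11, set 1) → VC-HIT  vc=[15, 7]

VC = [15, 7]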